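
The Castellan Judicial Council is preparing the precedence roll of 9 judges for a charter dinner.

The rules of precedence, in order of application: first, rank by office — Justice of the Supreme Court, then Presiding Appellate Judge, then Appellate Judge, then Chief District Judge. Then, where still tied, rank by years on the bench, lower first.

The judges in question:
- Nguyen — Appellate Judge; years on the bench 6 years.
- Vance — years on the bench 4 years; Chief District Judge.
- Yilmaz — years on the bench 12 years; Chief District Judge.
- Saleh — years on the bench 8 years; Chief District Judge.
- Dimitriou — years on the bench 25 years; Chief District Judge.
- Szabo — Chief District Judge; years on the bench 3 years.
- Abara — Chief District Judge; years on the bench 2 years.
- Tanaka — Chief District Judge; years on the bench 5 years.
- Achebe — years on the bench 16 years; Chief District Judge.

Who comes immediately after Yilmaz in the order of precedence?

Achebe

By office: Nguyen (Appellate Judge); then Abara, Szabo, Vance, Tanaka, Saleh, Yilmaz, Achebe and Dimitriou (Chief District Judge).
Among Abara, Szabo, Vance, Tanaka, Saleh, Yilmaz, Achebe and Dimitriou, by years on the bench (lower first): Abara (2 years) before Szabo (3 years) before Vance (4 years) before Tanaka (5 years) before Saleh (8 years) before Yilmaz (12 years) before Achebe (16 years) before Dimitriou (25 years).
Order: Nguyen, Abara, Szabo, Vance, Tanaka, Saleh, Yilmaz, Achebe, Dimitriou.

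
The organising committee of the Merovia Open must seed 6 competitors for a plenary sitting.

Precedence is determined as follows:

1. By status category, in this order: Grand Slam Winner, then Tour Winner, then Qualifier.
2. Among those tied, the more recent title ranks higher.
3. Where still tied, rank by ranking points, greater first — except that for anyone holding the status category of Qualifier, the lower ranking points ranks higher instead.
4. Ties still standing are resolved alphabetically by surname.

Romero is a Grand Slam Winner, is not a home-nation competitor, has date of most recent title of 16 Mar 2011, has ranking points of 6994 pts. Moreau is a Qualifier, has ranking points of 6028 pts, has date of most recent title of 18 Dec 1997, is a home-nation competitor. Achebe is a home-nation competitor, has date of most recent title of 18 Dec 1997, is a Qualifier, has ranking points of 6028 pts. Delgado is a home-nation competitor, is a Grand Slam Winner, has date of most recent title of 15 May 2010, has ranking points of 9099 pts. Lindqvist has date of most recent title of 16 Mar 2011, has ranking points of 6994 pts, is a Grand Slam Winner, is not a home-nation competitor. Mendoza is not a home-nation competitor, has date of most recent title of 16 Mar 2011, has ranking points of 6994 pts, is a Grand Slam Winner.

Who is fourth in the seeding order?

Delgado

By status category: Lindqvist, Mendoza, Romero and Delgado (Grand Slam Winner); then Achebe and Moreau (Qualifier).
Among Lindqvist, Mendoza, Romero and Delgado, by date of most recent title (later first): Lindqvist, Mendoza and Romero (16 Mar 2011) before Delgado (15 May 2010).
Lindqvist, Mendoza and Romero all have ranking points 6994 pts, so the next rule applies.
Among Lindqvist, Mendoza and Romero, alphabetically by surname: Lindqvist before Mendoza before Romero.
Achebe and Moreau both have date of most recent title 18 Dec 1997, so the next rule applies.
Achebe and Moreau both have ranking points 6028 pts, so the next rule applies.
Among Achebe and Moreau, alphabetically by surname: Achebe before Moreau.
Order: Lindqvist, Mendoza, Romero, Delgado, Achebe, Moreau.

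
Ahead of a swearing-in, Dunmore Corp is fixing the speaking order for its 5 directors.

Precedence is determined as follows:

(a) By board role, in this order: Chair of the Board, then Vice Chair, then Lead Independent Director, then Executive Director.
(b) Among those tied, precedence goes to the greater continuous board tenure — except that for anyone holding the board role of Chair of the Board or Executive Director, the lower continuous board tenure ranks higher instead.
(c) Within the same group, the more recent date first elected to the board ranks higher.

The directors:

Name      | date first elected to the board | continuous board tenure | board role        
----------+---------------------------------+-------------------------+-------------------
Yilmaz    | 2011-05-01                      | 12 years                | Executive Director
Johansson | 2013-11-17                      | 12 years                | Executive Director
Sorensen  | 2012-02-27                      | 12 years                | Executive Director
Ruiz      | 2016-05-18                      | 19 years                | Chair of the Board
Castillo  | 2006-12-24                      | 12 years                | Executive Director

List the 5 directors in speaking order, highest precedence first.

Ruiz, Johansson, Sorensen, Yilmaz, Castillo

By board role: Ruiz (Chair of the Board); then Johansson, Sorensen, Yilmaz and Castillo (Executive Director).
Johansson, Sorensen, Yilmaz and Castillo all have continuous board tenure 12 years, so the next rule applies.
Among Johansson, Sorensen, Yilmaz and Castillo, by date first elected to the board (later first): Johansson (2013-11-17) before Sorensen (2012-02-27) before Yilmaz (2011-05-01) before Castillo (2006-12-24).
Full order: Ruiz, Johansson, Sorensen, Yilmaz, Castillo.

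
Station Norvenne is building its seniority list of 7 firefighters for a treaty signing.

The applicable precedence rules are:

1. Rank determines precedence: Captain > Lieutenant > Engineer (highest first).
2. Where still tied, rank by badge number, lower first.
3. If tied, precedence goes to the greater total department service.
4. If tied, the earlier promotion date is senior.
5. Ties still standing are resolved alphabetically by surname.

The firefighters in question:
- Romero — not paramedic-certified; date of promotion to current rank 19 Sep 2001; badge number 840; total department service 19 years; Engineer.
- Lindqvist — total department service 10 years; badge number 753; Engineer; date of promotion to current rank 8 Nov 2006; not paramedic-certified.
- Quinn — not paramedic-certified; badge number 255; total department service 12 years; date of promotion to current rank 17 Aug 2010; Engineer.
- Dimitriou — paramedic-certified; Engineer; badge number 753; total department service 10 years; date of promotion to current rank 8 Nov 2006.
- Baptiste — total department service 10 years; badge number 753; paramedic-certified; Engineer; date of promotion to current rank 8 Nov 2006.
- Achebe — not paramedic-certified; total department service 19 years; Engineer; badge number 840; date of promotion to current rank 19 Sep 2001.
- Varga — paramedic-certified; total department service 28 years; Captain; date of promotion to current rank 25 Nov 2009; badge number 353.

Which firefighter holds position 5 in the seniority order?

Lindqvist

By rank: Varga (Captain); then Quinn, Baptiste, Dimitriou, Lindqvist, Achebe and Romero (Engineer).
Among Quinn, Baptiste, Dimitriou, Lindqvist, Achebe and Romero, by badge number (lower first): Quinn (255) before Baptiste, Dimitriou and Lindqvist (753) before Achebe and Romero (840).
Baptiste, Dimitriou and Lindqvist all have total department service 10 years, so the next rule applies.
Baptiste, Dimitriou and Lindqvist all have date of promotion to current rank 8 Nov 2006, so the next rule applies.
Among Baptiste, Dimitriou and Lindqvist, alphabetically by surname: Baptiste before Dimitriou before Lindqvist.
Achebe and Romero both have total department service 19 years, so the next rule applies.
Achebe and Romero both have date of promotion to current rank 19 Sep 2001, so the next rule applies.
Among Achebe and Romero, alphabetically by surname: Achebe before Romero.
Order: Varga, Quinn, Baptiste, Dimitriou, Lindqvist, Achebe, Romero.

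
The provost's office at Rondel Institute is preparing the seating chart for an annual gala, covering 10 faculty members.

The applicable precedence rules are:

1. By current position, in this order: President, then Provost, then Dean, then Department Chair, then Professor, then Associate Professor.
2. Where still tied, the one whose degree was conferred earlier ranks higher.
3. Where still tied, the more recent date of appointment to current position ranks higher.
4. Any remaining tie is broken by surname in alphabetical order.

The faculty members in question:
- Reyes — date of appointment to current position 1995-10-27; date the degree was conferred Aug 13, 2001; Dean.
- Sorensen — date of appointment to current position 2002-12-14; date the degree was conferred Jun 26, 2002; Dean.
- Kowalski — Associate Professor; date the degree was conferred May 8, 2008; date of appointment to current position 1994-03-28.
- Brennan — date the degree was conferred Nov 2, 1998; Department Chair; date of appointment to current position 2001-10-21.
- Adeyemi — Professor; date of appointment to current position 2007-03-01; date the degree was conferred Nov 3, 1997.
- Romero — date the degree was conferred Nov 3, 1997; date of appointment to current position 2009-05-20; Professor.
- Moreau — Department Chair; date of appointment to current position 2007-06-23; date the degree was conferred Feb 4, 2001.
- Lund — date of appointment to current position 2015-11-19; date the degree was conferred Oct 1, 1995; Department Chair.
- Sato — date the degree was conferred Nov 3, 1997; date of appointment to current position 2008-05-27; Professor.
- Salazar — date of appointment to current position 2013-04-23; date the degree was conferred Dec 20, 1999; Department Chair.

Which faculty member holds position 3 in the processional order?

By current position: Reyes and Sorensen (Dean); then Lund, Brennan, Salazar and Moreau (Department Chair); then Romero, Sato and Adeyemi (Professor); then Kowalski (Associate Professor).
Among Reyes and Sorensen, by date the degree was conferred (earlier first): Reyes (Aug 13, 2001) before Sorensen (Jun 26, 2002).
Among Lund, Brennan, Salazar and Moreau, by date the degree was conferred (earlier first): Lund (Oct 1, 1995) before Brennan (Nov 2, 1998) before Salazar (Dec 20, 1999) before Moreau (Feb 4, 2001).
Romero, Sato and Adeyemi all have date the degree was conferred Nov 3, 1997, so the next rule applies.
Among Romero, Sato and Adeyemi, by date of appointment to current position (later first): Romero (2009-05-20) before Sato (2008-05-27) before Adeyemi (2007-03-01).
Order: Reyes, Sorensen, Lund, Brennan, Salazar, Moreau, Romero, Sato, Adeyemi, Kowalski.

Lund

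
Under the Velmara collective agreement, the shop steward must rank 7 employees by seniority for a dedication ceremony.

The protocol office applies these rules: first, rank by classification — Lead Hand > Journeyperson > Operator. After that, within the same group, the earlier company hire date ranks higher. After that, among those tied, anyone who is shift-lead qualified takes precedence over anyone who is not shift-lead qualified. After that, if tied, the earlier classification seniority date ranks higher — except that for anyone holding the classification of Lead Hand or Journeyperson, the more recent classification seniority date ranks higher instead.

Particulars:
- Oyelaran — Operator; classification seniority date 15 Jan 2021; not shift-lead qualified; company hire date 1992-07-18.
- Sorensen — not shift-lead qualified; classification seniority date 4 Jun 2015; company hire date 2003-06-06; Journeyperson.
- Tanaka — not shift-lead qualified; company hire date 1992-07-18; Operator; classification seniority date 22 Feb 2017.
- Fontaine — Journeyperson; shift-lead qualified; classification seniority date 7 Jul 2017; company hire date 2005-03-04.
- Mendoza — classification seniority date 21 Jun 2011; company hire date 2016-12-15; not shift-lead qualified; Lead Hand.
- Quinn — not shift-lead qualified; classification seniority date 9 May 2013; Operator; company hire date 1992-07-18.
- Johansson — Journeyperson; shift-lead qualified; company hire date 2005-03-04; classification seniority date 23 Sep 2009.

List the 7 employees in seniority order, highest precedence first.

By classification: Mendoza (Lead Hand); then Sorensen, Fontaine and Johansson (Journeyperson); then Quinn, Tanaka and Oyelaran (Operator).
Among Sorensen, Fontaine and Johansson, by company hire date (earlier first): Sorensen (2003-06-06) before Fontaine and Johansson (2005-03-04).
Fontaine and Johansson are each shift-lead qualified, so the next rule applies.
Among Fontaine and Johansson, by classification seniority date (later first) (reversed rule for this group): Fontaine (7 Jul 2017) before Johansson (23 Sep 2009).
Quinn, Tanaka and Oyelaran all have company hire date 1992-07-18, so the next rule applies.
Quinn, Tanaka and Oyelaran are each not shift-lead qualified, so the next rule applies.
Among Quinn, Tanaka and Oyelaran, by classification seniority date (earlier first): Quinn (9 May 2013) before Tanaka (22 Feb 2017) before Oyelaran (15 Jan 2021).
Full order: Mendoza, Sorensen, Fontaine, Johansson, Quinn, Tanaka, Oyelaran.

Mendoza, Sorensen, Fontaine, Johansson, Quinn, Tanaka, Oyelaran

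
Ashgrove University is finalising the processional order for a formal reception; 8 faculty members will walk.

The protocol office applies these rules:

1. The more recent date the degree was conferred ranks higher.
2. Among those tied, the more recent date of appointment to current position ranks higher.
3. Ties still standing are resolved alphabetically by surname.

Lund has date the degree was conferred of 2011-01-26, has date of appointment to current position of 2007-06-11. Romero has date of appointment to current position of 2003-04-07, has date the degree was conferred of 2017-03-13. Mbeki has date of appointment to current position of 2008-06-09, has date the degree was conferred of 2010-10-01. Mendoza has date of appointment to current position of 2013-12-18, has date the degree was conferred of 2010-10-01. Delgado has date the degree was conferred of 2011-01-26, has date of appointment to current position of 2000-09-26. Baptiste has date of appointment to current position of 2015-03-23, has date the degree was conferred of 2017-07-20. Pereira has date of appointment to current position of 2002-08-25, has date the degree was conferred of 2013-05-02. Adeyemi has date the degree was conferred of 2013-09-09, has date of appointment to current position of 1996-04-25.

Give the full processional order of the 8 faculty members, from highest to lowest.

Baptiste, Romero, Adeyemi, Pereira, Lund, Delgado, Mendoza, Mbeki

By date the degree was conferred (later first): Baptiste (2017-07-20); then Romero (2017-03-13); then Adeyemi (2013-09-09); then Pereira (2013-05-02); then Lund and Delgado (both 2011-01-26); then Mendoza and Mbeki (both 2010-10-01).
Among Lund and Delgado, by date of appointment to current position (later first): Lund (2007-06-11) before Delgado (2000-09-26).
Among Mendoza and Mbeki, by date of appointment to current position (later first): Mendoza (2013-12-18) before Mbeki (2008-06-09).
Full order: Baptiste, Romero, Adeyemi, Pereira, Lund, Delgado, Mendoza, Mbeki.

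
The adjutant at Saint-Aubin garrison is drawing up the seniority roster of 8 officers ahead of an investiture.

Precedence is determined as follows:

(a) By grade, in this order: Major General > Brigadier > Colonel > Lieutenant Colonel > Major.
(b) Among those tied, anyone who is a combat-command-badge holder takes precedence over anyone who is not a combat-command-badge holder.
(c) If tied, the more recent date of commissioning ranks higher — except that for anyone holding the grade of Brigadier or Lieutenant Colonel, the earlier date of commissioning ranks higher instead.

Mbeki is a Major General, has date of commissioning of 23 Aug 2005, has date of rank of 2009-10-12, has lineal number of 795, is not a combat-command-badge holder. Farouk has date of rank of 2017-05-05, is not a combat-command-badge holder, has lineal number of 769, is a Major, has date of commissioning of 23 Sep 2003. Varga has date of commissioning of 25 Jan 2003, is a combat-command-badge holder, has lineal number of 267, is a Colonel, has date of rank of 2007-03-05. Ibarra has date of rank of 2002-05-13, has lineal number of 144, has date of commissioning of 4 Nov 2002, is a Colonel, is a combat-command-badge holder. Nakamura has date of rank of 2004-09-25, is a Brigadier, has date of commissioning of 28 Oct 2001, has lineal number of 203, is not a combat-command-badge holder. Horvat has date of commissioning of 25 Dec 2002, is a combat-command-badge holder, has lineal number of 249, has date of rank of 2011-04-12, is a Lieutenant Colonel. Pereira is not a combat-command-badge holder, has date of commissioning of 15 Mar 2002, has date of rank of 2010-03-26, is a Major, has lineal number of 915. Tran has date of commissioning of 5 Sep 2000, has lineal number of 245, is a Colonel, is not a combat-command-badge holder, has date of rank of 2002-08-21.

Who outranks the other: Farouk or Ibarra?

By grade: Mbeki (Major General); then Nakamura (Brigadier); then Varga, Ibarra and Tran (Colonel); then Horvat (Lieutenant Colonel); then Farouk and Pereira (Major).
Among Varga, Ibarra and Tran, a combat-command-badge holder before not a combat-command-badge holder: Varga and Ibarra (a combat-command-badge holder) before Tran (not a combat-command-badge holder).
Among Varga and Ibarra, by date of commissioning (later first): Varga (25 Jan 2003) before Ibarra (4 Nov 2002).
Farouk and Pereira are each not a combat-command-badge holder, so the next rule applies.
Among Farouk and Pereira, by date of commissioning (later first): Farouk (23 Sep 2003) before Pereira (15 Mar 2002).
So Ibarra takes precedence.

Ibarra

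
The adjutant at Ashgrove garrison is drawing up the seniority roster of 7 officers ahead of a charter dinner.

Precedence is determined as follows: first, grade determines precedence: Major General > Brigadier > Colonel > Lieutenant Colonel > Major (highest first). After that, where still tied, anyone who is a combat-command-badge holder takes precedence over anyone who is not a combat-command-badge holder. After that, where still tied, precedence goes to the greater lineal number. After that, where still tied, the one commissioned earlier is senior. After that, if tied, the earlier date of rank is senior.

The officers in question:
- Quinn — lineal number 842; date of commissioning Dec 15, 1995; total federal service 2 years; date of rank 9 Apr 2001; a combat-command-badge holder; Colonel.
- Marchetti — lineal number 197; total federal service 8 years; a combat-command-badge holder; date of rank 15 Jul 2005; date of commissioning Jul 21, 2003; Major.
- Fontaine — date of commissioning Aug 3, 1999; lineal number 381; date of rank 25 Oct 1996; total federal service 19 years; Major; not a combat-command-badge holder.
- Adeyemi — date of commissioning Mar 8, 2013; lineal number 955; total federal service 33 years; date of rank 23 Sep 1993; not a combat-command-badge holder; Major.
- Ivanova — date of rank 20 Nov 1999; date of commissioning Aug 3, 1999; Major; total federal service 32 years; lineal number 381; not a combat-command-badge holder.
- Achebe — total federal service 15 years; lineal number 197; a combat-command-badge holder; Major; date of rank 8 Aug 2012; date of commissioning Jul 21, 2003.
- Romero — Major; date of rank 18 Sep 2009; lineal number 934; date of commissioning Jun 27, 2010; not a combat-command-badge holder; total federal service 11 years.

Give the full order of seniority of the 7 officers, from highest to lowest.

By grade: Quinn (Colonel); then Marchetti, Achebe, Adeyemi, Romero, Fontaine and Ivanova (Major).
Among Marchetti, Achebe, Adeyemi, Romero, Fontaine and Ivanova, a combat-command-badge holder before not a combat-command-badge holder: Marchetti and Achebe (a combat-command-badge holder) before Adeyemi, Romero, Fontaine and Ivanova (not a combat-command-badge holder).
Marchetti and Achebe both have lineal number 197, so the next rule applies.
Marchetti and Achebe both have date of commissioning Jul 21, 2003, so the next rule applies.
Among Marchetti and Achebe, by date of rank (earlier first): Marchetti (15 Jul 2005) before Achebe (8 Aug 2012).
Among Adeyemi, Romero, Fontaine and Ivanova, by lineal number (higher first): Adeyemi (955) before Romero (934) before Fontaine and Ivanova (381).
Fontaine and Ivanova both have date of commissioning Aug 3, 1999, so the next rule applies.
Among Fontaine and Ivanova, by date of rank (earlier first): Fontaine (25 Oct 1996) before Ivanova (20 Nov 1999).
Full order: Quinn, Marchetti, Achebe, Adeyemi, Romero, Fontaine, Ivanova.

Quinn, Marchetti, Achebe, Adeyemi, Romero, Fontaine, Ivanova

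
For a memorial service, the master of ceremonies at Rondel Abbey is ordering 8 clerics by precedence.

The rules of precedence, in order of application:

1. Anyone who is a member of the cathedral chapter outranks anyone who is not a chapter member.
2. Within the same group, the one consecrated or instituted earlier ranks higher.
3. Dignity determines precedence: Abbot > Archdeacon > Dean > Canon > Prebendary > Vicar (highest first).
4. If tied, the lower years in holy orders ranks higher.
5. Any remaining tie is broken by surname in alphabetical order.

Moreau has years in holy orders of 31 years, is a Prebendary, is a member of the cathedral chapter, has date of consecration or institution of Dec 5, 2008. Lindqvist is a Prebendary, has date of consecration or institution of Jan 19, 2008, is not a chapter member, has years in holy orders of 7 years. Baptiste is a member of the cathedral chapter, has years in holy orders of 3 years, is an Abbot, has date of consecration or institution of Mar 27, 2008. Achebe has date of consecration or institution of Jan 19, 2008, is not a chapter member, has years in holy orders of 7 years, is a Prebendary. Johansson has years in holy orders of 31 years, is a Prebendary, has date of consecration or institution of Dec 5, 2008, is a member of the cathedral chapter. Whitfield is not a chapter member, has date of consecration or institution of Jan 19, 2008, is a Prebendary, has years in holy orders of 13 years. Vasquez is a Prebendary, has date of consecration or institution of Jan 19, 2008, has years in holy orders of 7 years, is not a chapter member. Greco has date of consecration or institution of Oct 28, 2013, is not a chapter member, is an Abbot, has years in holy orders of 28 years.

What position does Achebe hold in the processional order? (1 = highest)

4

By the first rule: Baptiste, Johansson and Moreau (each a member of the cathedral chapter); then Achebe, Lindqvist, Vasquez, Whitfield and Greco (each not a chapter member).
Among Baptiste, Johansson and Moreau, by date of consecration or institution (earlier first): Baptiste (Mar 27, 2008) before Johansson and Moreau (Dec 5, 2008).
Johansson and Moreau are each Prebendary, so the next rule applies.
Johansson and Moreau both have years in holy orders 31 years, so the next rule applies.
Among Johansson and Moreau, alphabetically by surname: Johansson before Moreau.
Among Achebe, Lindqvist, Vasquez, Whitfield and Greco, by date of consecration or institution (earlier first): Achebe, Lindqvist, Vasquez and Whitfield (Jan 19, 2008) before Greco (Oct 28, 2013).
Achebe, Lindqvist, Vasquez and Whitfield are each Prebendary, so the next rule applies.
Among Achebe, Lindqvist, Vasquez and Whitfield, by years in holy orders (lower first): Achebe, Lindqvist and Vasquez (7 years) before Whitfield (13 years).
Among Achebe, Lindqvist and Vasquez, alphabetically by surname: Achebe before Lindqvist before Vasquez.
Order: Baptiste, Johansson, Moreau, Achebe, Lindqvist, Vasquez, Whitfield, Greco. So position 4.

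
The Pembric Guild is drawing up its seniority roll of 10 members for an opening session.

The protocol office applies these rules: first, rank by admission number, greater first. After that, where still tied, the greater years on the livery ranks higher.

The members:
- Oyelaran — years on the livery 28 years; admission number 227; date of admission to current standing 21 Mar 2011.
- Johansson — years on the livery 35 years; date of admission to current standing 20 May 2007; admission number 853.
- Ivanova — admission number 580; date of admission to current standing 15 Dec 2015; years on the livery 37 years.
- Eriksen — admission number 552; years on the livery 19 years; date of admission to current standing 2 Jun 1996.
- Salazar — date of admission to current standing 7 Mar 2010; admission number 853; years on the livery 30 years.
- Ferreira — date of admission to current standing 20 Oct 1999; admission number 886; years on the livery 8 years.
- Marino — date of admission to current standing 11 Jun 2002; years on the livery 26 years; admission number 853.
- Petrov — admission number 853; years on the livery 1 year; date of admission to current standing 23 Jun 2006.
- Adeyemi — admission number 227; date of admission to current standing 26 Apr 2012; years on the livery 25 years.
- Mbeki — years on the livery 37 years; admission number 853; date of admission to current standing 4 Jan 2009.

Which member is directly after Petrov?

By admission number (higher first): Ferreira (886); then Mbeki, Johansson, Salazar, Marino and Petrov (each 853); then Ivanova (580); then Eriksen (552); then Oyelaran and Adeyemi (both 227).
Among Mbeki, Johansson, Salazar, Marino and Petrov, by years on the livery (higher first): Mbeki (37 years) before Johansson (35 years) before Salazar (30 years) before Marino (26 years) before Petrov (1 year).
Among Oyelaran and Adeyemi, by years on the livery (higher first): Oyelaran (28 years) before Adeyemi (25 years).
Order: Ferreira, Mbeki, Johansson, Salazar, Marino, Petrov, Ivanova, Eriksen, Oyelaran, Adeyemi.

Ivanova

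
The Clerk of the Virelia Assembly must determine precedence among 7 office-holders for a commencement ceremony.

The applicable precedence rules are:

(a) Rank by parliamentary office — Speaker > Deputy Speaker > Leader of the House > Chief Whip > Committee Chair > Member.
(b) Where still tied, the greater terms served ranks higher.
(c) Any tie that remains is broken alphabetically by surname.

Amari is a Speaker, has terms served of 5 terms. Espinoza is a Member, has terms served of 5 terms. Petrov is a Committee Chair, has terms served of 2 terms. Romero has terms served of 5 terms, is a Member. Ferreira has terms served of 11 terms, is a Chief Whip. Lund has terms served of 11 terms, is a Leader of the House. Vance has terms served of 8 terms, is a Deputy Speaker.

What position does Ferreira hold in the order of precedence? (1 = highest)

4

By parliamentary office: Amari (Speaker); then Vance (Deputy Speaker); then Lund (Leader of the House); then Ferreira (Chief Whip); then Petrov (Committee Chair); then Espinoza and Romero (Member).
Espinoza and Romero both have terms served 5 terms, so the next rule applies.
Among Espinoza and Romero, alphabetically by surname: Espinoza before Romero.
Order: Amari, Vance, Lund, Ferreira, Petrov, Espinoza, Romero. So position 4.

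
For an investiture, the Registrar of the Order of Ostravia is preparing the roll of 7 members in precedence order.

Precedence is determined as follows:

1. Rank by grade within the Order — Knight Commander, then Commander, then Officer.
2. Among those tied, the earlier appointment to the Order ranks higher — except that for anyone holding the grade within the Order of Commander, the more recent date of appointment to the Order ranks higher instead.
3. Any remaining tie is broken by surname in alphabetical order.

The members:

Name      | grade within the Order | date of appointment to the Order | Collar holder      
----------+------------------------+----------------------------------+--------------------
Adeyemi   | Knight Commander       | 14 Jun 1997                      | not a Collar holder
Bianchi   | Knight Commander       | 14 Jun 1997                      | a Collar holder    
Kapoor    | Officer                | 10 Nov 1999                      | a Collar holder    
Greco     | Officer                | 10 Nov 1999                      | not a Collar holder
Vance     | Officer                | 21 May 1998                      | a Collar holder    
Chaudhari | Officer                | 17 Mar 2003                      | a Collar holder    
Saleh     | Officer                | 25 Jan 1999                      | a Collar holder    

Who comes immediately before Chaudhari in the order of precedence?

By grade within the Order: Adeyemi and Bianchi (Knight Commander); then Vance, Saleh, Greco, Kapoor and Chaudhari (Officer).
Adeyemi and Bianchi both have date of appointment to the Order 14 Jun 1997, so the next rule applies.
Among Adeyemi and Bianchi, alphabetically by surname: Adeyemi before Bianchi.
Among Vance, Saleh, Greco, Kapoor and Chaudhari, by date of appointment to the Order (earlier first): Vance (21 May 1998) before Saleh (25 Jan 1999) before Greco and Kapoor (10 Nov 1999) before Chaudhari (17 Mar 2003).
Among Greco and Kapoor, alphabetically by surname: Greco before Kapoor.
Order: Adeyemi, Bianchi, Vance, Saleh, Greco, Kapoor, Chaudhari.

Kapoor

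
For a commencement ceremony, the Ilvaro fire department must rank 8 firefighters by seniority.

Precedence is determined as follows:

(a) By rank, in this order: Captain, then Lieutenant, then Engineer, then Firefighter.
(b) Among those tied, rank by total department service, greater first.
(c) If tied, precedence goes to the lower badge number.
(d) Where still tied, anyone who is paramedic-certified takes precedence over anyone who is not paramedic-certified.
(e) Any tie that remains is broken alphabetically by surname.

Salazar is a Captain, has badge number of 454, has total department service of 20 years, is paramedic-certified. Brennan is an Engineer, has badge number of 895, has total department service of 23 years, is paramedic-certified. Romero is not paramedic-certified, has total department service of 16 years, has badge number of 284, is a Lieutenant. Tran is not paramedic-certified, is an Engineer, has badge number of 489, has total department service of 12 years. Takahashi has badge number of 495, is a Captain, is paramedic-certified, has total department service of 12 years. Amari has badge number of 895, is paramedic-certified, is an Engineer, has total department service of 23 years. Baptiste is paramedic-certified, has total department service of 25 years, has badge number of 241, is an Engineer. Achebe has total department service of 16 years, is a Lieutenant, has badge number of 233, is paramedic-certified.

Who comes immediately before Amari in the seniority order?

By rank: Salazar and Takahashi (Captain); then Achebe and Romero (Lieutenant); then Baptiste, Amari, Brennan and Tran (Engineer).
Among Salazar and Takahashi, by total department service (higher first): Salazar (20 years) before Takahashi (12 years).
Achebe and Romero both have total department service 16 years, so the next rule applies.
Among Achebe and Romero, by badge number (lower first): Achebe (233) before Romero (284).
Among Baptiste, Amari, Brennan and Tran, by total department service (higher first): Baptiste (25 years) before Amari and Brennan (23 years) before Tran (12 years).
Amari and Brennan both have badge number 895, so the next rule applies.
Amari and Brennan are each paramedic-certified, so the next rule applies.
Among Amari and Brennan, alphabetically by surname: Amari before Brennan.
Order: Salazar, Takahashi, Achebe, Romero, Baptiste, Amari, Brennan, Tran.

Baptiste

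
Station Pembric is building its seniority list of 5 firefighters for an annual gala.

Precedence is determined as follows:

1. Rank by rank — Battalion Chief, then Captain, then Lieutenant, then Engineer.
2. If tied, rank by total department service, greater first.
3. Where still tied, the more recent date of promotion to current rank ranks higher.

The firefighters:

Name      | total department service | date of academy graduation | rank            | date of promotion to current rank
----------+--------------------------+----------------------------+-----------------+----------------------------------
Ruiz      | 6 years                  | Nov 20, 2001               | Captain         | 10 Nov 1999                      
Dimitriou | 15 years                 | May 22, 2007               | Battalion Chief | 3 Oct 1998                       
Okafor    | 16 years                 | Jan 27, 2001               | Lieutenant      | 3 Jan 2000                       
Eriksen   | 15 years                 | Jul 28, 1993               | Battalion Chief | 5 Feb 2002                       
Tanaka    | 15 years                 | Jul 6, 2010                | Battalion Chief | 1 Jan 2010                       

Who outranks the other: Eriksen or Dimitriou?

By rank: Tanaka, Eriksen and Dimitriou (Battalion Chief); then Ruiz (Captain); then Okafor (Lieutenant).
Tanaka, Eriksen and Dimitriou all have total department service 15 years, so the next rule applies.
Among Tanaka, Eriksen and Dimitriou, by date of promotion to current rank (later first): Tanaka (1 Jan 2010) before Eriksen (5 Feb 2002) before Dimitriou (3 Oct 1998).
So Eriksen takes precedence.

Eriksen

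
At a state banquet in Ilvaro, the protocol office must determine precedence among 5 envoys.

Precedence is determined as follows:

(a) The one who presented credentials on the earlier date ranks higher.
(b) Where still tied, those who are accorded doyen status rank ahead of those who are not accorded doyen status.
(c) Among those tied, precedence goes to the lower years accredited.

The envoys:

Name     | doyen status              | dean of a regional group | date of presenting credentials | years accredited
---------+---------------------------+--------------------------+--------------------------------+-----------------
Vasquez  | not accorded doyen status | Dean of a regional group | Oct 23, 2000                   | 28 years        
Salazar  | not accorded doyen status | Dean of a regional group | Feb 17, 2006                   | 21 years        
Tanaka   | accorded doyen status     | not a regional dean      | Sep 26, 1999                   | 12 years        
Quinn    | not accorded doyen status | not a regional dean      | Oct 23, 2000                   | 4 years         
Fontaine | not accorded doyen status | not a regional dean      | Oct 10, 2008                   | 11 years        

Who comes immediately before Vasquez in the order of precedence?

Quinn

By date of presenting credentials (earlier first): Tanaka (Sep 26, 1999); then Quinn and Vasquez (both Oct 23, 2000); then Salazar (Feb 17, 2006); then Fontaine (Oct 10, 2008).
Quinn and Vasquez are each not accorded doyen status, so the next rule applies.
Among Quinn and Vasquez, by years accredited (lower first): Quinn (4 years) before Vasquez (28 years).
Order: Tanaka, Quinn, Vasquez, Salazar, Fontaine.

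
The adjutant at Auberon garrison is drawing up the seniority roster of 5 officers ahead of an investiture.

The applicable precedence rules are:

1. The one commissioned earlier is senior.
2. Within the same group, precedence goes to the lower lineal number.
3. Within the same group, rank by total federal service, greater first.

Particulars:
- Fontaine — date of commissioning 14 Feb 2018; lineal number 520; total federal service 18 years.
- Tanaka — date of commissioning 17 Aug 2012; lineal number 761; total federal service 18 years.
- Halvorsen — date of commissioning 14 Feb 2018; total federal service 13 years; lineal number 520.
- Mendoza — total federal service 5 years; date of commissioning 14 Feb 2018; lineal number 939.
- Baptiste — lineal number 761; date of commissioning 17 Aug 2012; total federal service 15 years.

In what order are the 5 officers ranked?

Tanaka, Baptiste, Fontaine, Halvorsen, Mendoza

By date of commissioning (earlier first): Tanaka and Baptiste (both 17 Aug 2012); then Fontaine, Halvorsen and Mendoza (each 14 Feb 2018).
Tanaka and Baptiste both have lineal number 761, so the next rule applies.
Among Tanaka and Baptiste, by total federal service (higher first): Tanaka (18 years) before Baptiste (15 years).
Among Fontaine, Halvorsen and Mendoza, by lineal number (lower first): Fontaine and Halvorsen (520) before Mendoza (939).
Among Fontaine and Halvorsen, by total federal service (higher first): Fontaine (18 years) before Halvorsen (13 years).
Full order: Tanaka, Baptiste, Fontaine, Halvorsen, Mendoza.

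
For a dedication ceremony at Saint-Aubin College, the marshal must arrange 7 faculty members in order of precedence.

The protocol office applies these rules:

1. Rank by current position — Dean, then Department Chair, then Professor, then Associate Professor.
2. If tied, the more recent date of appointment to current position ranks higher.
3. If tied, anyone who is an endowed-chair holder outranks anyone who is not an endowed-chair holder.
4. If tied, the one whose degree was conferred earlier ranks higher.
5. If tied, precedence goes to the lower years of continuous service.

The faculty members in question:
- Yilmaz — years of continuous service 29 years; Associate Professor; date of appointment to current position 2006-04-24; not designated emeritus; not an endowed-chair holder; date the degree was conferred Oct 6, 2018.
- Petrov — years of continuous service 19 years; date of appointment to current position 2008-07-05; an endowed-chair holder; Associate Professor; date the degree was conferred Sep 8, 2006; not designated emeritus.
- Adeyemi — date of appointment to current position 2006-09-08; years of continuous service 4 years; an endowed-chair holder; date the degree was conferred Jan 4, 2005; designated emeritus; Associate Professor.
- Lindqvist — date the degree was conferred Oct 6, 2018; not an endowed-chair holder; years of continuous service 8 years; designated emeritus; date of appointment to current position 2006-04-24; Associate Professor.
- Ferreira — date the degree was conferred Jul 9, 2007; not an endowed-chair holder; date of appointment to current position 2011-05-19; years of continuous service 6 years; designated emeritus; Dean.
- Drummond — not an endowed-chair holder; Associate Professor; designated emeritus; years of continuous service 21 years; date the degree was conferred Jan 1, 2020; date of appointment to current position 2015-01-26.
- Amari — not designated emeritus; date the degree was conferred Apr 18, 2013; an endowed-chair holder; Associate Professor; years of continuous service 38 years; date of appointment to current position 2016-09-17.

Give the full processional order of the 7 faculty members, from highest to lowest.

Ferreira, Amari, Drummond, Petrov, Adeyemi, Lindqvist, Yilmaz

By current position: Ferreira (Dean); then Amari, Drummond, Petrov, Adeyemi, Lindqvist and Yilmaz (Associate Professor).
Among Amari, Drummond, Petrov, Adeyemi, Lindqvist and Yilmaz, by date of appointment to current position (later first): Amari (2016-09-17) before Drummond (2015-01-26) before Petrov (2008-07-05) before Adeyemi (2006-09-08) before Lindqvist and Yilmaz (2006-04-24).
Lindqvist and Yilmaz are each not an endowed-chair holder, so the next rule applies.
Lindqvist and Yilmaz both have date the degree was conferred Oct 6, 2018, so the next rule applies.
Among Lindqvist and Yilmaz, by years of continuous service (lower first): Lindqvist (8 years) before Yilmaz (29 years).
Full order: Ferreira, Amari, Drummond, Petrov, Adeyemi, Lindqvist, Yilmaz.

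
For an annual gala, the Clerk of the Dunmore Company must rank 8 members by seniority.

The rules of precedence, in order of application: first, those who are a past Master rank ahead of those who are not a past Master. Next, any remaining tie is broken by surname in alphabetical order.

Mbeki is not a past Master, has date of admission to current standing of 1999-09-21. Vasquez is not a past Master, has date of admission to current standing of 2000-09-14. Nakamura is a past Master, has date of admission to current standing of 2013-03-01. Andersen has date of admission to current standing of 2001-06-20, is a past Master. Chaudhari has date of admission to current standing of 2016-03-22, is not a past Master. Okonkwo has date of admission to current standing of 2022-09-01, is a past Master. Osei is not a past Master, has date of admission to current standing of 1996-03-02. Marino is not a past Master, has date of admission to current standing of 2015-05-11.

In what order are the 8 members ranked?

Andersen, Nakamura, Okonkwo, Chaudhari, Marino, Mbeki, Osei, Vasquez

By the first rule: Andersen, Nakamura and Okonkwo (each a past Master); then Chaudhari, Marino, Mbeki, Osei and Vasquez (each not a past Master).
Among Andersen, Nakamura and Okonkwo, alphabetically by surname: Andersen before Nakamura before Okonkwo.
Among Chaudhari, Marino, Mbeki, Osei and Vasquez, alphabetically by surname: Chaudhari before Marino before Mbeki before Osei before Vasquez.
Full order: Andersen, Nakamura, Okonkwo, Chaudhari, Marino, Mbeki, Osei, Vasquez.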